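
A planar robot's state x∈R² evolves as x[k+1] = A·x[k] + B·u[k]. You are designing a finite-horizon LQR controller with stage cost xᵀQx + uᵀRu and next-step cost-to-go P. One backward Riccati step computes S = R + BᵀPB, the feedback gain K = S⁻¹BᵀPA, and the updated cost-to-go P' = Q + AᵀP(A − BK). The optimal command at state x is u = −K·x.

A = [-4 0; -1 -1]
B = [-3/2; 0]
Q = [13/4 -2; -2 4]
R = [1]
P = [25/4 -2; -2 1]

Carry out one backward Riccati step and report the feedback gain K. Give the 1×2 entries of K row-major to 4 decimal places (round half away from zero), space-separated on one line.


2.2905 -0.1992

BᵀP = [-9.3750 3.0000]
S = R + BᵀPB = [1] + [14.0625] = [15.0625]
BᵀPA = [34.5000 -3.0000]
K = S⁻¹·BᵀPA = [2.2905 -0.1992]
A−BK = [-0.5643 -0.2988; -1.0000 -1.0000]
AᵀP(A−BK) = [5.9793 -0.1286; -0.1286 0.4025]
P' = Q + AᵀP(A−BK) = [9.2293 -2.1286; -2.1286 4.4025]
tr(P') = 13.6317


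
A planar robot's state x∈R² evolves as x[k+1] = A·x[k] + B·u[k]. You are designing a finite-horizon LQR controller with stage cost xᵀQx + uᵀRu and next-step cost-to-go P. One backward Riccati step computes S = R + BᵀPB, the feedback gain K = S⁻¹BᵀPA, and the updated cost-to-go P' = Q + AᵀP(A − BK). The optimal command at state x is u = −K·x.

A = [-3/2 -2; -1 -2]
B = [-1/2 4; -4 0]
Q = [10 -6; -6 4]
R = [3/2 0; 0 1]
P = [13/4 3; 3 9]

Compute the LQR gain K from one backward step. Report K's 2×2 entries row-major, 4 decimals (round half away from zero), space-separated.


0.2498 0.4971 -0.3375 -0.4323

BᵀP = [-13.6250 -37.5000; 13.0000 12.0000]
S = R + BᵀPB = [3/2 0; 0 1] + [156.8125 -54.5000; -54.5000 52.0000] = [158.3125 -54.5000; -54.5000 53.0000]
BᵀPA = [57.9375 102.2500; -31.5000 -50.0000]
K = S⁻¹·BᵀPA = [0.2498 0.4971; -0.3375 -0.4323]
A−BK = [-0.0252 -0.0224; -0.0008 -0.0117]
AᵀP(A−BK) = [0.2097 0.3350; 0.3350 0.5619]
P' = Q + AᵀP(A−BK) = [10.2097 -5.6650; -5.6650 4.5619]
tr(P') = 14.7716


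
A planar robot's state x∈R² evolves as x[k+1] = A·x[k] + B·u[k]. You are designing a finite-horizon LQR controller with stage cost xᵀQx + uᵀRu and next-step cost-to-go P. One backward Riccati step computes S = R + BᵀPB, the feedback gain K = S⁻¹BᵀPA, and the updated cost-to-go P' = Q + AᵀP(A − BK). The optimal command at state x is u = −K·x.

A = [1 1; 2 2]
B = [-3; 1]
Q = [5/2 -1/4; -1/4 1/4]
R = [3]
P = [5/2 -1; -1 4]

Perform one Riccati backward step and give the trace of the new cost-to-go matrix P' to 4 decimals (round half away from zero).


30.0458

BᵀP = [-8.5000 7.0000]
S = R + BᵀPB = [3] + [32.5000] = [35.5000]
BᵀPA = [5.5000 5.5000]
K = S⁻¹·BᵀPA = [0.1549 0.1549]
A−BK = [1.4648 1.4648; 1.8451 1.8451]
AᵀP(A−BK) = [13.6479 13.6479; 13.6479 13.6479]
P' = Q + AᵀP(A−BK) = [16.1479 13.3979; 13.3979 13.8979]
tr(P') = 30.0458


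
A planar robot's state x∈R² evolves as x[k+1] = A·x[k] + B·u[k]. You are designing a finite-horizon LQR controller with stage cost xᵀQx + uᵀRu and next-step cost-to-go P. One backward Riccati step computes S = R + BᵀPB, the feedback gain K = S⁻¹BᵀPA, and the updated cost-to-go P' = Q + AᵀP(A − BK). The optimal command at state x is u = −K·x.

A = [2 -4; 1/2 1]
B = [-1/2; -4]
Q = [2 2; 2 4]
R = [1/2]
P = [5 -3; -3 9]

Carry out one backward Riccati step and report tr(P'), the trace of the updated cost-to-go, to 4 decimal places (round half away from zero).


BᵀP = [9.5000 -34.5000]
S = R + BᵀPB = [1/2] + [133.2500] = [133.7500]
BᵀPA = [1.7500 -72.5000]
K = S⁻¹·BᵀPA = [0.0131 -0.5421]
A−BK = [2.0065 -4.2710; 0.5523 -1.1682]
AᵀP(A−BK) = [16.2271 -34.5514; -34.5514 73.7009]
P' = Q + AᵀP(A−BK) = [18.2271 -32.5514; -32.5514 77.7009]
tr(P') = 95.9280

95.9280


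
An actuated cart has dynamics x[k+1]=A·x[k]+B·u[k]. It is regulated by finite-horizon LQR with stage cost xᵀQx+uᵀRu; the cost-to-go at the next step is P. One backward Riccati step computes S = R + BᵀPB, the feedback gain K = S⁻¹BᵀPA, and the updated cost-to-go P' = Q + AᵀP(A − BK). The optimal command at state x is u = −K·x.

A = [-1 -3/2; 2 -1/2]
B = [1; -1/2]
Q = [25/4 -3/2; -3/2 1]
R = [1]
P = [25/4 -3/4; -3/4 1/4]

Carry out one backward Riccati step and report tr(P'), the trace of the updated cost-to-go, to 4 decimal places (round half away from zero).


10.6066

BᵀP = [6.6250 -0.8750]
S = R + BᵀPB = [1] + [7.0625] = [8.0625]
BᵀPA = [-8.3750 -9.5000]
K = S⁻¹·BᵀPA = [-1.0388 -1.1783]
A−BK = [0.0388 -0.3217; 1.4806 -1.0891]
AᵀP(A−BK) = [1.5504 1.1318; 1.1318 1.8062]
P' = Q + AᵀP(A−BK) = [7.8004 -0.3682; -0.3682 2.8062]
tr(P') = 10.6066


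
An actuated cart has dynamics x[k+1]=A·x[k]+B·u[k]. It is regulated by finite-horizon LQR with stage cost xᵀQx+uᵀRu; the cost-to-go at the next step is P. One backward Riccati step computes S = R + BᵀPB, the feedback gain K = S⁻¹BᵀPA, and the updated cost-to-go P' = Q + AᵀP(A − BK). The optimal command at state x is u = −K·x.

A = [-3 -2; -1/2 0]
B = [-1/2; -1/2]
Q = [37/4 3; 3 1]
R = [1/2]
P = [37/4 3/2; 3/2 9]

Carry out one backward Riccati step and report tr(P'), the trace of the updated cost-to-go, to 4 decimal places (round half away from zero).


BᵀP = [-5.3750 -5.2500]
S = R + BᵀPB = [1/2] + [5.3125] = [5.8125]
BᵀPA = [18.7500 10.7500]
K = S⁻¹·BᵀPA = [3.2258 1.8495]
A−BK = [-1.3871 -1.0753; 1.1129 0.9247]
AᵀP(A−BK) = [29.5161 22.3226; 22.3226 17.1183]
P' = Q + AᵀP(A−BK) = [38.7661 25.3226; 25.3226 18.1183]
tr(P') = 56.8844

56.8844


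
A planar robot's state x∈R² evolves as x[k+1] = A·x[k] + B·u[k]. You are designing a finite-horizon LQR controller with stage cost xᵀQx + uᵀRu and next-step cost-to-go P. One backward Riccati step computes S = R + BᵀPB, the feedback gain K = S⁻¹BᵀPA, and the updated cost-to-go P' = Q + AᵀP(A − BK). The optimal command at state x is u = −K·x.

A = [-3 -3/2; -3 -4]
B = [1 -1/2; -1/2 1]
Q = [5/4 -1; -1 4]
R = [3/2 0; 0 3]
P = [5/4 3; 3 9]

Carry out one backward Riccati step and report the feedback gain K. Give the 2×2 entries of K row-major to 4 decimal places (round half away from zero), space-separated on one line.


0.4874 0.7899 -3.1092 -3.4874

BᵀP = [-0.2500 -1.5000; 2.3750 7.5000]
S = R + BᵀPB = [3/2 0; 0 3] + [0.5000 -1.3750; -1.3750 6.3125] = [2.0000 -1.3750; -1.3750 9.3125]
BᵀPA = [5.2500 6.3750; -29.6250 -33.5625]
K = S⁻¹·BᵀPA = [0.4874 0.7899; -3.1092 -3.4874]
A−BK = [-5.0420 -4.0336; 0.3529 -0.1176]
AᵀP(A−BK) = [51.5798 55.6639; 55.6639 60.7311]
P' = Q + AᵀP(A−BK) = [52.8298 54.6639; 54.6639 64.7311]
tr(P') = 117.5609


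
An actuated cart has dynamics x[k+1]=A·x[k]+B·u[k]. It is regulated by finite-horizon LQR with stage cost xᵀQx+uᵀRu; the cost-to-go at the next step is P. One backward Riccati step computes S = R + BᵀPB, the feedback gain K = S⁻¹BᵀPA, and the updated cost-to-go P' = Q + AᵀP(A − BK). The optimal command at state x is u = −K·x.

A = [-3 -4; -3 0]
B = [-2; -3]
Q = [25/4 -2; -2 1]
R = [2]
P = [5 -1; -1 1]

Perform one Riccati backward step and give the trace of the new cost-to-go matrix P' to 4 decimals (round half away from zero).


BᵀP = [-7.0000 -1.0000]
S = R + BᵀPB = [2] + [17.0000] = [19.0000]
BᵀPA = [24.0000 28.0000]
K = S⁻¹·BᵀPA = [1.2632 1.4737]
A−BK = [-0.4737 -1.0526; 0.7895 4.4211]
AᵀP(A−BK) = [5.6842 12.6316; 12.6316 38.7368]
P' = Q + AᵀP(A−BK) = [11.9342 10.6316; 10.6316 39.7368]
tr(P') = 51.6711

51.6711


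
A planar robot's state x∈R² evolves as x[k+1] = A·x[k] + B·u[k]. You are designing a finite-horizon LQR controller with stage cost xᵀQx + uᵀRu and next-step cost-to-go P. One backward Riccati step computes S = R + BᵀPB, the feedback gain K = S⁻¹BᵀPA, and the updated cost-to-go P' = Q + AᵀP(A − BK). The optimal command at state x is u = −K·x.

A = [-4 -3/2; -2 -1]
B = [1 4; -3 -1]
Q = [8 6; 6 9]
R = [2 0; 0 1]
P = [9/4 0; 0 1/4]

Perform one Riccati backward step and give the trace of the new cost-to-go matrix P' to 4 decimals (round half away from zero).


BᵀP = [2.2500 -0.7500; 9.0000 -0.2500]
S = R + BᵀPB = [2 0; 0 1] + [4.5000 9.7500; 9.7500 36.2500] = [6.5000 9.7500; 9.7500 37.2500]
BᵀPA = [-7.5000 -2.6250; -35.5000 -13.2500]
K = S⁻¹·BᵀPA = [0.4539 0.2136; -1.0718 -0.4116]
A−BK = [-0.1666 -0.0671; -1.7102 -0.7709]
AᵀP(A−BK) = [2.3544 0.9898; 0.9898 0.4194]
P' = Q + AᵀP(A−BK) = [10.3544 6.9898; 6.9898 9.4194]
tr(P') = 19.7738

19.7738


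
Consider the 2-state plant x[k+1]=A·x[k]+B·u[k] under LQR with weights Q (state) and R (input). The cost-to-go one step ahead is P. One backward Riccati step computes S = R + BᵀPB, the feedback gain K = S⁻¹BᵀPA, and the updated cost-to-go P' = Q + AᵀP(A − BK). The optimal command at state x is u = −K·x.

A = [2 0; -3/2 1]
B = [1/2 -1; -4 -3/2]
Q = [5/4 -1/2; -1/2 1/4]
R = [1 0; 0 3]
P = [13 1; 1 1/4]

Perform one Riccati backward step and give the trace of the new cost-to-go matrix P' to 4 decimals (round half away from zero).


8.3025

BᵀP = [2.5000 -0.5000; -14.5000 -1.3750]
S = R + BᵀPB = [1 0; 0 3] + [3.2500 -1.7500; -1.7500 16.5625] = [4.2500 -1.7500; -1.7500 19.5625]
BᵀPA = [5.7500 -0.5000; -26.9375 -1.3750]
K = S⁻¹·BᵀPA = [0.8160 -0.1522; -1.3040 -0.0839]
A−BK = [0.2880 -0.0078; -0.1920 0.2654]
AᵀP(A−BK) = [6.7440 0.2400; 0.2400 0.0585]
P' = Q + AᵀP(A−BK) = [7.9940 -0.2600; -0.2600 0.3085]
tr(P') = 8.3025


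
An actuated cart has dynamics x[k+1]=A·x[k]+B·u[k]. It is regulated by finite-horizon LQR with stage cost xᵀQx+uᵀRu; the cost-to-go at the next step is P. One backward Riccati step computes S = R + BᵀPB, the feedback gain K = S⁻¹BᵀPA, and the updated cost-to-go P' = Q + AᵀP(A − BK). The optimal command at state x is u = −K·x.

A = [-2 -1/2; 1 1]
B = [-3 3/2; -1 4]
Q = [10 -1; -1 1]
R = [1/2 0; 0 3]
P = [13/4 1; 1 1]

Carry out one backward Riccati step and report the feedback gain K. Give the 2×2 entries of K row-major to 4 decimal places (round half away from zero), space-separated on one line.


0.7366 0.2309 0.2979 0.2213

BᵀP = [-10.7500 -4.0000; 8.8750 5.5000]
S = R + BᵀPB = [1/2 0; 0 3] + [36.2500 -32.1250; -32.1250 35.3125] = [36.7500 -32.1250; -32.1250 38.3125]
BᵀPA = [17.5000 1.3750; -12.2500 1.0625]
K = S⁻¹·BᵀPA = [0.7366 0.2309; 0.2979 0.2213]
A−BK = [-0.2371 -0.1393; 0.5450 0.3455]
AᵀP(A−BK) = [0.7588 0.4207; 0.4207 0.2598]
P' = Q + AᵀP(A−BK) = [10.7588 -0.5793; -0.5793 1.2598]
tr(P') = 12.0186


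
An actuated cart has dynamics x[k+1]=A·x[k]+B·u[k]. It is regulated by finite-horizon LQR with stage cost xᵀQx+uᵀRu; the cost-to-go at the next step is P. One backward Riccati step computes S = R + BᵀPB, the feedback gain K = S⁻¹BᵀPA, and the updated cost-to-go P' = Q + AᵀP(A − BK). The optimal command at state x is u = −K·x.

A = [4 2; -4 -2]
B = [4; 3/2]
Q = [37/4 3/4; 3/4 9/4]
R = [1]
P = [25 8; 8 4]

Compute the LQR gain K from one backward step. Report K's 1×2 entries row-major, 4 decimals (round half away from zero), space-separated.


BᵀP = [112.0000 38.0000]
S = R + BᵀPB = [1] + [505.0000] = [506.0000]
BᵀPA = [296.0000 148.0000]
K = S⁻¹·BᵀPA = [0.5850 0.2925]
A−BK = [1.6601 0.8300; -4.8775 -2.4387]
AᵀP(A−BK) = [34.8458 17.4229; 17.4229 8.7115]
P' = Q + AᵀP(A−BK) = [44.0958 18.1729; 18.1729 10.9615]
tr(P') = 55.0573

0.5850 0.2925


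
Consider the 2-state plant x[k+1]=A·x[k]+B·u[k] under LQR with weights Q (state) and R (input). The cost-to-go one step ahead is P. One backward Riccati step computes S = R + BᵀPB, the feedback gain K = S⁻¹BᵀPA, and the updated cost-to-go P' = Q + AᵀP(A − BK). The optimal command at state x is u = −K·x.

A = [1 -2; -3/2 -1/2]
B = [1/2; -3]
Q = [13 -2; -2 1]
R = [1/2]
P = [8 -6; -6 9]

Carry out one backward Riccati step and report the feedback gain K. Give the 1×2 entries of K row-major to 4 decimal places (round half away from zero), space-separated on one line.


BᵀP = [22.0000 -30.0000]
S = R + BᵀPB = [1/2] + [101.0000] = [101.5000]
BᵀPA = [67.0000 -29.0000]
K = S⁻¹·BᵀPA = [0.6601 -0.2857]
A−BK = [0.6700 -1.8571; 0.4803 -1.3571]
AᵀP(A−BK) = [2.0234 -5.1071; -5.1071 13.9643]
P' = Q + AᵀP(A−BK) = [15.0234 -7.1071; -7.1071 14.9643]
tr(P') = 29.9877

0.6601 -0.2857


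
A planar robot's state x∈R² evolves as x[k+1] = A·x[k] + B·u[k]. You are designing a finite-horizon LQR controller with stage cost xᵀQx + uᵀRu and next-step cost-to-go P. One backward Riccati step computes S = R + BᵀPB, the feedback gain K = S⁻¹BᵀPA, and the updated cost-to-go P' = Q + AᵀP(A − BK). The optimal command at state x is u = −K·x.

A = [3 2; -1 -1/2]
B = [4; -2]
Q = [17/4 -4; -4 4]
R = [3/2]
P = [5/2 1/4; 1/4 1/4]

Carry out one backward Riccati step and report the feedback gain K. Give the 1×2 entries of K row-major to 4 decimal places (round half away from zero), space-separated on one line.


0.7273 0.4870

BᵀP = [9.5000 0.5000]
S = R + BᵀPB = [3/2] + [37.0000] = [38.5000]
BᵀPA = [28.0000 18.7500]
K = S⁻¹·BᵀPA = [0.7273 0.4870]
A−BK = [0.0909 0.0519; 0.4545 0.4740]
AᵀP(A−BK) = [0.8864 0.6136; 0.6136 0.4310]
P' = Q + AᵀP(A−BK) = [5.1364 -3.3864; -3.3864 4.4310]
tr(P') = 9.5674


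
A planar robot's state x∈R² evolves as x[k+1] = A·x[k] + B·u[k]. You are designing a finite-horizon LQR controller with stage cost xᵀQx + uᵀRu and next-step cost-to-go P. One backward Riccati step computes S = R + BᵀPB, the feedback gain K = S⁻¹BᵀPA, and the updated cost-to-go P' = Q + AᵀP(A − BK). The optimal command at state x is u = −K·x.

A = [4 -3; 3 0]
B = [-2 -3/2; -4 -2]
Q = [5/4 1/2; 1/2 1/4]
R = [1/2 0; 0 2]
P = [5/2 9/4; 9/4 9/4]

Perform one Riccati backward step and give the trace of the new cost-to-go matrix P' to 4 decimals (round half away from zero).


BᵀP = [-14.0000 -13.5000; -8.2500 -7.8750]
S = R + BᵀPB = [1/2 0; 0 2] + [82.0000 48.0000; 48.0000 28.1250] = [82.5000 48.0000; 48.0000 30.1250]
BᵀPA = [-96.5000 42.0000; -56.6250 24.7500]
K = S⁻¹·BᵀPA = [-1.0427 0.4261; -0.2182 0.1427]
A−BK = [1.5872 -1.9338; -1.6074 1.9897]
AᵀP(A−BK) = [1.2696 -1.0543; -1.0543 1.0734]
P' = Q + AᵀP(A−BK) = [2.5196 -0.5543; -0.5543 1.3234]
tr(P') = 3.8430

3.8430


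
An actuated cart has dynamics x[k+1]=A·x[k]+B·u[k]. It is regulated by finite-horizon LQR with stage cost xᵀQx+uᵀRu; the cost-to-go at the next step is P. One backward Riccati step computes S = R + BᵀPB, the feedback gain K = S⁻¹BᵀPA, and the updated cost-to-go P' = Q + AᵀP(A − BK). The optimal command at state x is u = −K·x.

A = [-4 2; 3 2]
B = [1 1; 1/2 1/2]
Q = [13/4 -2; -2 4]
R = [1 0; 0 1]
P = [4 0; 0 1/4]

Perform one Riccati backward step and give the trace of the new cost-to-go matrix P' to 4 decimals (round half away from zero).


22.0719

BᵀP = [4.0000 0.1250; 4.0000 0.1250]
S = R + BᵀPB = [1 0; 0 1] + [4.0625 4.0625; 4.0625 4.0625] = [5.0625 4.0625; 4.0625 5.0625]
BᵀPA = [-15.6250 8.2500; -15.6250 8.2500]
K = S⁻¹·BᵀPA = [-1.7123 0.9041; -1.7123 0.9041]
A−BK = [-0.5753 0.1918; 4.7123 1.0959]
AᵀP(A−BK) = [12.7397 -2.2466; -2.2466 2.0822]
P' = Q + AᵀP(A−BK) = [15.9897 -4.2466; -4.2466 6.0822]
tr(P') = 22.0719


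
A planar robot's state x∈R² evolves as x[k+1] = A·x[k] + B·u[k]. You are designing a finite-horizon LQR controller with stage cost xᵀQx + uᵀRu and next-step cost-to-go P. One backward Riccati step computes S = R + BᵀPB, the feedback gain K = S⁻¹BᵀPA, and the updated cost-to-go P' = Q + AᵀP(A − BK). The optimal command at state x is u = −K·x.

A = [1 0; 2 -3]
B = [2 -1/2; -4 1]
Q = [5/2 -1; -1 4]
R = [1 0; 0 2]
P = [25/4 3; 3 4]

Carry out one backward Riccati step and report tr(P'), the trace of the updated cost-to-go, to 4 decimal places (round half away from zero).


BᵀP = [0.5000 -10.0000; -0.1250 2.5000]
S = R + BᵀPB = [1 0; 0 2] + [41.0000 -10.2500; -10.2500 2.5625] = [42.0000 -10.2500; -10.2500 4.5625]
BᵀPA = [-19.5000 30.0000; 4.8750 -7.5000]
K = S⁻¹·BᵀPA = [-0.4505 0.6931; 0.0563 -0.0866]
A−BK = [1.9292 -1.4296; 0.1415 -0.1408]
AᵀP(A−BK) = [25.1899 -19.0614; -19.0614 14.5560]
P' = Q + AᵀP(A−BK) = [27.6899 -20.0614; -20.0614 18.5560]
tr(P') = 46.2458

46.2458


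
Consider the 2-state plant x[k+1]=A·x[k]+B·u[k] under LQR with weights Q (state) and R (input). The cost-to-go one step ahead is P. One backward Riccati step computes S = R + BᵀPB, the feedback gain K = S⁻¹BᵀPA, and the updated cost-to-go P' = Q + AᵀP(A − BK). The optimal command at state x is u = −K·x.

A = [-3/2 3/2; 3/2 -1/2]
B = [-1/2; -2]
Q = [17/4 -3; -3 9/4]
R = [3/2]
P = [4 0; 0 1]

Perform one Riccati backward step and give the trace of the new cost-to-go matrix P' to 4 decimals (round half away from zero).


26.3846

BᵀP = [-2.0000 -2.0000]
S = R + BᵀPB = [3/2] + [5.0000] = [6.5000]
BᵀPA = [0.0000 -2.0000]
K = S⁻¹·BᵀPA = [0.0000 -0.3077]
A−BK = [-1.5000 1.3462; 1.5000 -1.1154]
AᵀP(A−BK) = [11.2500 -9.7500; -9.7500 8.6346]
P' = Q + AᵀP(A−BK) = [15.5000 -12.7500; -12.7500 10.8846]
tr(P') = 26.3846


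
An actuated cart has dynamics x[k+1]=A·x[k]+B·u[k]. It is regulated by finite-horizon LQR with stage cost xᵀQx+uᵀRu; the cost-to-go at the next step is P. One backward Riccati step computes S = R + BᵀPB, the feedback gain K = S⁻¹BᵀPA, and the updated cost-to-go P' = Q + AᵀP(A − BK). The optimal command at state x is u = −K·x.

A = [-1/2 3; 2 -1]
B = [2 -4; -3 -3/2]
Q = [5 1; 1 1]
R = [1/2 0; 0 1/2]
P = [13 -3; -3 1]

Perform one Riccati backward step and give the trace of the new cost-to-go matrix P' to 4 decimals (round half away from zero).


BᵀP = [35.0000 -9.0000; -47.5000 10.5000]
S = R + BᵀPB = [1/2 0; 0 1/2] + [97.0000 -126.5000; -126.5000 174.2500] = [97.5000 -126.5000; -126.5000 174.7500]
BᵀPA = [-35.5000 114.0000; 44.7500 -153.0000]
K = S⁻¹·BᵀPA = [-0.5240 0.5474; -0.1232 -0.4793]
A−BK = [0.0551 -0.0119; 0.2433 -0.0769]
AᵀP(A−BK) = [0.1631 -0.1197; -0.1197 0.2669]
P' = Q + AᵀP(A−BK) = [5.1631 0.8803; 0.8803 1.2669]
tr(P') = 6.4300

6.4300


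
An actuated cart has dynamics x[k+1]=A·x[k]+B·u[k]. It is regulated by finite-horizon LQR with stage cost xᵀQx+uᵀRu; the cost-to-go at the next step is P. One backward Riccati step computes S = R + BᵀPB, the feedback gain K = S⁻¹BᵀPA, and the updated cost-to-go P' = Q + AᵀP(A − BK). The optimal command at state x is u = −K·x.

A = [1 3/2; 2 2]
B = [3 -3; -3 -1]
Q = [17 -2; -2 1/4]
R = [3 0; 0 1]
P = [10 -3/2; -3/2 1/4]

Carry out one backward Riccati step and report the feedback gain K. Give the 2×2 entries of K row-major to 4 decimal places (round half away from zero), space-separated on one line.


0.0224 0.0690 -0.2164 -0.3340

BᵀP = [34.5000 -5.2500; -28.5000 4.2500]
S = R + BᵀPB = [3 0; 0 1] + [119.2500 -98.2500; -98.2500 81.2500] = [122.2500 -98.2500; -98.2500 82.2500]
BᵀPA = [24.0000 41.2500; -20.0000 -34.2500]
K = S⁻¹·BᵀPA = [0.0224 0.0690; -0.2164 -0.3340]
A−BK = [0.2836 0.2910; 1.8507 1.8731]
AᵀP(A−BK) = [0.1343 0.1642; 0.1642 0.2146]
P' = Q + AᵀP(A−BK) = [17.1343 -1.8358; -1.8358 0.4646]
tr(P') = 17.5989


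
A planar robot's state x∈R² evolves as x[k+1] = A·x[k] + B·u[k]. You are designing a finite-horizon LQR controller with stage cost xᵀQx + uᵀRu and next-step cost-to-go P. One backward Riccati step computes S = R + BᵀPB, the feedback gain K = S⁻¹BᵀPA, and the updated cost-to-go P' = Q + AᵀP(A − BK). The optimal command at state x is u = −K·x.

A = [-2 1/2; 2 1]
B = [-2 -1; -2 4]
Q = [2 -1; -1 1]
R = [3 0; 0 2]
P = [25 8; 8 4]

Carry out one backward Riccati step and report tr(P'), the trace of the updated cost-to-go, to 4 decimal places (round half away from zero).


BᵀP = [-66.0000 -24.0000; 7.0000 8.0000]
S = R + BᵀPB = [3 0; 0 2] + [180.0000 -30.0000; -30.0000 25.0000] = [183.0000 -30.0000; -30.0000 27.0000]
BᵀPA = [84.0000 -57.0000; 2.0000 11.5000]
K = S⁻¹·BᵀPA = [0.5761 -0.2955; 0.7142 0.0976]
A−BK = [-0.1336 0.0067; 0.2955 0.0186]
AᵀP(A−BK) = [2.1797 -0.3756; -0.3756 0.2854]
P' = Q + AᵀP(A−BK) = [4.1797 -1.3756; -1.3756 1.2854]
tr(P') = 5.4651

5.4651


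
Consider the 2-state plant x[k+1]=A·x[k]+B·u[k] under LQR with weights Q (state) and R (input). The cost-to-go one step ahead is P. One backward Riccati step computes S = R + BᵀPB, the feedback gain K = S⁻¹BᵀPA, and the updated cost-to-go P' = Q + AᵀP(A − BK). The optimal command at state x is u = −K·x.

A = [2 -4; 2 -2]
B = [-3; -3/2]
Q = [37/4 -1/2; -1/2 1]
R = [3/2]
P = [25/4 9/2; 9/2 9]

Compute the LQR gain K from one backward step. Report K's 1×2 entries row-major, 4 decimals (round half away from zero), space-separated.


-0.8861 1.3165

BᵀP = [-25.5000 -27.0000]
S = R + BᵀPB = [3/2] + [117.0000] = [118.5000]
BᵀPA = [-105.0000 156.0000]
K = S⁻¹·BᵀPA = [-0.8861 1.3165]
A−BK = [-0.6582 -0.0506; 0.6709 -0.0253]
AᵀP(A−BK) = [3.9620 -1.7722; -1.7722 2.6329]
P' = Q + AᵀP(A−BK) = [13.2120 -2.2722; -2.2722 3.6329]
tr(P') = 16.8449


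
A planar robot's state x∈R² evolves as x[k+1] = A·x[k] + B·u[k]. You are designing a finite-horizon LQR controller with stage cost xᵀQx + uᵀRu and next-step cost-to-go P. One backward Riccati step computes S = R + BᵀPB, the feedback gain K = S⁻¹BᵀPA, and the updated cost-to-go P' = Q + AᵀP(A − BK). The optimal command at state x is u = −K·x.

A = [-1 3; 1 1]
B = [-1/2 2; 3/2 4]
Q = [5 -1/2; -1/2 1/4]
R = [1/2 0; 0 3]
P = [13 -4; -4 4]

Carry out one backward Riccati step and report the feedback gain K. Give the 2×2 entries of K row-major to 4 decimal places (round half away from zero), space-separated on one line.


1.1621 -1.9226 -0.1843 0.9356

BᵀP = [-12.5000 8.0000; 10.0000 8.0000]
S = R + BᵀPB = [1/2 0; 0 3] + [18.2500 7.0000; 7.0000 52.0000] = [18.7500 7.0000; 7.0000 55.0000]
BᵀPA = [20.5000 -29.5000; -2.0000 38.0000]
K = S⁻¹·BᵀPA = [1.1621 -1.9226; -0.1843 0.9356]
A−BK = [-0.0504 0.1675; -0.0061 0.1415]
AᵀP(A−BK) = [0.8078 -1.7149; -1.7149 4.7294]
P' = Q + AᵀP(A−BK) = [5.8078 -2.2149; -2.2149 4.9794]
tr(P') = 10.7873


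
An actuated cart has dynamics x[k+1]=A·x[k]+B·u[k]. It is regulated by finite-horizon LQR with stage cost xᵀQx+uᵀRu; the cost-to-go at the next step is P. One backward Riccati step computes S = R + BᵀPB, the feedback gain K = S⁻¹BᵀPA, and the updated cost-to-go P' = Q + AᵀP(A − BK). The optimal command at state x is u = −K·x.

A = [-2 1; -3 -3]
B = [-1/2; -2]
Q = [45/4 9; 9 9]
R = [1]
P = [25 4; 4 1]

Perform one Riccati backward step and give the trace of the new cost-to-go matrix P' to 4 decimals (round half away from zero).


BᵀP = [-20.5000 -4.0000]
S = R + BᵀPB = [1] + [18.2500] = [19.2500]
BᵀPA = [53.0000 -8.5000]
K = S⁻¹·BᵀPA = [2.7532 -0.4416]
A−BK = [-0.6234 0.7792; 2.5065 -3.8831]
AᵀP(A−BK) = [11.0779 -5.5974; -5.5974 6.2468]
P' = Q + AᵀP(A−BK) = [22.3279 3.4026; 3.4026 15.2468]
tr(P') = 37.5747

37.5747


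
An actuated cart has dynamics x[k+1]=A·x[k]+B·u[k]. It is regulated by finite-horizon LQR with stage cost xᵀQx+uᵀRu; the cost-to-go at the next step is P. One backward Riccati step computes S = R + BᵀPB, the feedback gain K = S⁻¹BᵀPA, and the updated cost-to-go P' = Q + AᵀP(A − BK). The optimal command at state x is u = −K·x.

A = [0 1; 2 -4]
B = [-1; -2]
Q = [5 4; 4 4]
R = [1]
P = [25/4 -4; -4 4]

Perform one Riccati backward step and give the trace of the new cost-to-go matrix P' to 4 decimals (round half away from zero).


74.9655

BᵀP = [1.7500 -4.0000]
S = R + BᵀPB = [1] + [6.2500] = [7.2500]
BᵀPA = [-8.0000 17.7500]
K = S⁻¹·BᵀPA = [-1.1034 2.4483]
A−BK = [-1.1034 3.4483; -0.2069 0.8966]
AᵀP(A−BK) = [7.1724 -20.4138; -20.4138 58.7931]
P' = Q + AᵀP(A−BK) = [12.1724 -16.4138; -16.4138 62.7931]
tr(P') = 74.9655


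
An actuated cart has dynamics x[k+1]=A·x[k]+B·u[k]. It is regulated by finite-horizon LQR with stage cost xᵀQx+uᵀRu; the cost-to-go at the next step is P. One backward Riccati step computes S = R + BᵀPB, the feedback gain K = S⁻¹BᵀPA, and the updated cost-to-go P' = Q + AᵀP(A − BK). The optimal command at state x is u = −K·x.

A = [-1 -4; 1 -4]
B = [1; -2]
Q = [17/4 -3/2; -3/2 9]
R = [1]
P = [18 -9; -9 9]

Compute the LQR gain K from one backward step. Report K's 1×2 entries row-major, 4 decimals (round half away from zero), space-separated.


-0.6923 -0.3956

BᵀP = [36.0000 -27.0000]
S = R + BᵀPB = [1] + [90.0000] = [91.0000]
BᵀPA = [-63.0000 -36.0000]
K = S⁻¹·BᵀPA = [-0.6923 -0.3956]
A−BK = [-0.3077 -3.6044; -0.3846 -4.7912]
AᵀP(A−BK) = [1.3846 11.0769; 11.0769 129.7582]
P' = Q + AᵀP(A−BK) = [5.6346 9.5769; 9.5769 138.7582]
tr(P') = 144.3929


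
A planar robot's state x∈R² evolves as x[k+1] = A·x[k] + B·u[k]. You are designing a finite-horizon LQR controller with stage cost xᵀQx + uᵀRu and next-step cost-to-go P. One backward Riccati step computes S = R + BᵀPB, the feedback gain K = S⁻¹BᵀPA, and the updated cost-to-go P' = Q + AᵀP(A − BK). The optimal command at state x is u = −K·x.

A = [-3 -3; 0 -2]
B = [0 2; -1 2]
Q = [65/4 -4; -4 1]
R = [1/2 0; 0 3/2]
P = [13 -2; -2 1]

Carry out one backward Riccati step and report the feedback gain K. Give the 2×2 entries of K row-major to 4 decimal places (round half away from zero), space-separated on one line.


-2.0086 -0.7210 -1.4936 -1.4592

BᵀP = [2.0000 -1.0000; 22.0000 -2.0000]
S = R + BᵀPB = [1/2 0; 0 3/2] + [1.0000 2.0000; 2.0000 40.0000] = [1.5000 2.0000; 2.0000 41.5000]
BᵀPA = [-6.0000 -4.0000; -66.0000 -62.0000]
K = S⁻¹·BᵀPA = [-2.0086 -0.7210; -1.4936 -1.4592]
A−BK = [-0.0129 -0.0815; 0.9785 0.1974]
AᵀP(A−BK) = [6.3734 4.3648; 4.3648 3.6438]
P' = Q + AᵀP(A−BK) = [22.6234 0.3648; 0.3648 4.6438]
tr(P') = 27.2672


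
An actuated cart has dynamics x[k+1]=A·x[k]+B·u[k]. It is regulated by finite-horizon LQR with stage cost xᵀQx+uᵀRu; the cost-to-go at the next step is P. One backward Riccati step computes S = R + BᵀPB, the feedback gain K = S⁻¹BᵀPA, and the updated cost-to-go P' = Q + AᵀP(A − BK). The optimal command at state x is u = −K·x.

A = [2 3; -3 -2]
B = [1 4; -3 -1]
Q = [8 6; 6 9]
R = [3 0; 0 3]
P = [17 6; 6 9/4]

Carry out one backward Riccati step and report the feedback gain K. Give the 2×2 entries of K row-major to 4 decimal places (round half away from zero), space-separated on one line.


BᵀP = [-1.0000 -0.7500; 62.0000 21.7500]
S = R + BᵀPB = [3 0; 0 3] + [1.2500 -3.2500; -3.2500 226.2500] = [4.2500 -3.2500; -3.2500 229.2500]
BᵀPA = [0.2500 -1.5000; 58.7500 142.5000]
K = S⁻¹·BᵀPA = [0.2576 0.1237; 0.2599 0.6233]
A−BK = [0.7027 0.3829; -1.9673 -1.0054]
AᵀP(A−BK) = [0.9152 0.8475; 0.8475 1.3588]
P' = Q + AᵀP(A−BK) = [8.9152 6.8475; 6.8475 10.3588]
tr(P') = 19.2739

0.2576 0.1237 0.2599 0.6233


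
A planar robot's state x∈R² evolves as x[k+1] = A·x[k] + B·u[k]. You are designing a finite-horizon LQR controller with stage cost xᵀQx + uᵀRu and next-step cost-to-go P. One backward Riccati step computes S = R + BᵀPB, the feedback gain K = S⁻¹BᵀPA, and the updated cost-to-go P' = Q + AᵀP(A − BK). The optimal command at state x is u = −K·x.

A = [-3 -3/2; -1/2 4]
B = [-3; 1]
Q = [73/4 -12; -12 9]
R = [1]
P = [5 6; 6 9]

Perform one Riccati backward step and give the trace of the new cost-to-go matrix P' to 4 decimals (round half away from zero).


BᵀP = [-9.0000 -9.0000]
S = R + BᵀPB = [1] + [18.0000] = [19.0000]
BᵀPA = [31.5000 -22.5000]
K = S⁻¹·BᵀPA = [1.6579 -1.1842]
A−BK = [1.9737 -5.0526; -2.1579 5.1842]
AᵀP(A−BK) = [13.0263 -25.6974; -25.6974 56.6053]
P' = Q + AᵀP(A−BK) = [31.2763 -37.6974; -37.6974 65.6053]
tr(P') = 96.8816

96.8816


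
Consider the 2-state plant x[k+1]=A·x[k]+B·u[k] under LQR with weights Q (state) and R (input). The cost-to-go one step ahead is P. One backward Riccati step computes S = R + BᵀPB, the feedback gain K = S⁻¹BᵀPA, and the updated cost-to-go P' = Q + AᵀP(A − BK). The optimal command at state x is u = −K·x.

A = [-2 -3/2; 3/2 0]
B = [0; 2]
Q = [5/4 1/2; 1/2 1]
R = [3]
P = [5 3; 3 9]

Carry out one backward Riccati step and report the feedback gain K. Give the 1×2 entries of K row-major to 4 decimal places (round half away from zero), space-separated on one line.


BᵀP = [6.0000 18.0000]
S = R + BᵀPB = [3] + [36.0000] = [39.0000]
BᵀPA = [15.0000 -9.0000]
K = S⁻¹·BᵀPA = [0.3846 -0.2308]
A−BK = [-2.0000 -1.5000; 0.7308 0.4615]
AᵀP(A−BK) = [16.4808 11.7115; 11.7115 9.1731]
P' = Q + AᵀP(A−BK) = [17.7308 12.2115; 12.2115 10.1731]
tr(P') = 27.9038

0.3846 -0.2308


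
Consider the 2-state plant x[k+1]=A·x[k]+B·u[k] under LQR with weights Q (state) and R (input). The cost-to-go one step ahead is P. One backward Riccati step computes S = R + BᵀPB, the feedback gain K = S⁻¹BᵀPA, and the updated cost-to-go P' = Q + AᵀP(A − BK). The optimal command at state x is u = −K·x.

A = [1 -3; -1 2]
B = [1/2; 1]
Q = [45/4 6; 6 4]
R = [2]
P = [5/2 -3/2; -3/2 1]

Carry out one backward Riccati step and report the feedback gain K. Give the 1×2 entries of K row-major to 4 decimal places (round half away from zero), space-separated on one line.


-0.2353 0.5882

BᵀP = [-0.2500 0.2500]
S = R + BᵀPB = [2] + [0.1250] = [2.1250]
BᵀPA = [-0.5000 1.2500]
K = S⁻¹·BᵀPA = [-0.2353 0.5882]
A−BK = [1.1176 -3.2941; -0.7647 1.4118]
AᵀP(A−BK) = [6.3824 -16.7059; -16.7059 43.7647]
P' = Q + AᵀP(A−BK) = [17.6324 -10.7059; -10.7059 47.7647]
tr(P') = 65.3971


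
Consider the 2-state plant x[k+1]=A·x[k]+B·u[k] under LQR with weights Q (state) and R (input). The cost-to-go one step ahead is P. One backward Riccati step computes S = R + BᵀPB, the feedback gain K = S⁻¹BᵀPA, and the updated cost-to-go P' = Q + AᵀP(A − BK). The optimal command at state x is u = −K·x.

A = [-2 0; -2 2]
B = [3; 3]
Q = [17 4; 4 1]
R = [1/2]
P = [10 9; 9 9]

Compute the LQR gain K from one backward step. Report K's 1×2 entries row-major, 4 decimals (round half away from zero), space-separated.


-0.6657 0.3238

BᵀP = [57.0000 54.0000]
S = R + BᵀPB = [1/2] + [333.0000] = [333.5000]
BᵀPA = [-222.0000 108.0000]
K = S⁻¹·BᵀPA = [-0.6657 0.3238]
A−BK = [-0.0030 -0.9715; -0.0030 1.0285]
AᵀP(A−BK) = [0.2219 -0.1079; -0.1079 1.0255]
P' = Q + AᵀP(A−BK) = [17.2219 3.8921; 3.8921 2.0255]
tr(P') = 19.2474


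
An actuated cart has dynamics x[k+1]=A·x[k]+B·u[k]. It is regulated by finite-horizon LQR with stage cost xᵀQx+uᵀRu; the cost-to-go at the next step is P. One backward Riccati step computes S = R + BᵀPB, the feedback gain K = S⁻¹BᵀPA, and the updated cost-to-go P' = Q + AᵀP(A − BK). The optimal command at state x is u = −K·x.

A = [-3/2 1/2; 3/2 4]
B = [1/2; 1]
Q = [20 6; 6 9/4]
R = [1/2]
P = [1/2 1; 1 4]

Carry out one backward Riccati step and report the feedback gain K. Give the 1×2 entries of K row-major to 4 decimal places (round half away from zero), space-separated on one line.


BᵀP = [1.2500 4.5000]
S = R + BᵀPB = [1/2] + [5.1250] = [5.6250]
BᵀPA = [4.8750 18.6250]
K = S⁻¹·BᵀPA = [0.8667 3.3111]
A−BK = [-1.9333 -1.1556; 0.6333 0.6889]
AᵀP(A−BK) = [1.4000 2.2333; 2.2333 6.4556]
P' = Q + AᵀP(A−BK) = [21.4000 8.2333; 8.2333 8.7056]
tr(P') = 30.1056

0.8667 3.3111


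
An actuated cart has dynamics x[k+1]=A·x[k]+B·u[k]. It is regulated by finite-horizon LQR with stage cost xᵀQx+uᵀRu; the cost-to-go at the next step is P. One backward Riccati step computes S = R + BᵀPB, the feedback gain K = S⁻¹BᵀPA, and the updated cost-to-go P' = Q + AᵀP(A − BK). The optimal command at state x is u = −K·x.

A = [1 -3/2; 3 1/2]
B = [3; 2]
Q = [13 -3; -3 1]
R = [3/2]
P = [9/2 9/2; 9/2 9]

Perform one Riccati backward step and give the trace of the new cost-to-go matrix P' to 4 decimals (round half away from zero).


BᵀP = [22.5000 31.5000]
S = R + BᵀPB = [3/2] + [130.5000] = [132.0000]
BᵀPA = [117.0000 -18.0000]
K = S⁻¹·BᵀPA = [0.8864 -0.1364]
A−BK = [-1.6591 -1.0909; 1.2273 0.7727]
AᵀP(A−BK) = [8.7955 4.7045; 4.7045 3.1705]
P' = Q + AᵀP(A−BK) = [21.7955 1.7045; 1.7045 4.1705]
tr(P') = 25.9659

25.9659


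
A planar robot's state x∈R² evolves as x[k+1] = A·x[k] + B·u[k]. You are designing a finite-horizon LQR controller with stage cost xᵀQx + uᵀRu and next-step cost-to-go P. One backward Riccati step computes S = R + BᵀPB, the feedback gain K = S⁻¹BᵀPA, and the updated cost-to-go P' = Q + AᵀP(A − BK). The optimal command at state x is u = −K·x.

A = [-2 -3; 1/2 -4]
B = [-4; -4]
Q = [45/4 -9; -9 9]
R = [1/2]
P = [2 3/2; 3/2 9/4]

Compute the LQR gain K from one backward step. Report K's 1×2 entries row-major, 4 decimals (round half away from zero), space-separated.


BᵀP = [-14.0000 -15.0000]
S = R + BᵀPB = [1/2] + [116.0000] = [116.5000]
BᵀPA = [20.5000 102.0000]
K = S⁻¹·BᵀPA = [0.1760 0.8755]
A−BK = [-1.2961 0.5021; 1.2039 -0.4979]
AᵀP(A−BK) = [1.9552 -0.6985; -0.6985 0.6953]
P' = Q + AᵀP(A−BK) = [13.2052 -9.6985; -9.6985 9.6953]
tr(P') = 22.9005

0.1760 0.8755


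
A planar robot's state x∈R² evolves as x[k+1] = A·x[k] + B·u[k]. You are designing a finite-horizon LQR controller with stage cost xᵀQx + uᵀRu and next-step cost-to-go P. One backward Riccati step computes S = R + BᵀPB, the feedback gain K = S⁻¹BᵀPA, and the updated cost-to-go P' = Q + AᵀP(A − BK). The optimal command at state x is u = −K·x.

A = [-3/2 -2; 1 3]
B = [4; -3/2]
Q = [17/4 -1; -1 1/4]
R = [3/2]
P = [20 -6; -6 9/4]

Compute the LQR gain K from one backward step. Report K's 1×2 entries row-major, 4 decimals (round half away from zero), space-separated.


-0.4036 -0.6527

BᵀP = [89.0000 -27.3750]
S = R + BᵀPB = [3/2] + [397.0625] = [398.5625]
BᵀPA = [-160.8750 -260.1250]
K = S⁻¹·BᵀPA = [-0.4036 -0.6527]
A−BK = [0.1146 0.6106; 0.3945 2.0210]
AᵀP(A−BK) = [0.3147 0.7536; 0.7536 2.4773]
P' = Q + AᵀP(A−BK) = [4.5647 -0.2464; -0.2464 2.7273]
tr(P') = 7.2921


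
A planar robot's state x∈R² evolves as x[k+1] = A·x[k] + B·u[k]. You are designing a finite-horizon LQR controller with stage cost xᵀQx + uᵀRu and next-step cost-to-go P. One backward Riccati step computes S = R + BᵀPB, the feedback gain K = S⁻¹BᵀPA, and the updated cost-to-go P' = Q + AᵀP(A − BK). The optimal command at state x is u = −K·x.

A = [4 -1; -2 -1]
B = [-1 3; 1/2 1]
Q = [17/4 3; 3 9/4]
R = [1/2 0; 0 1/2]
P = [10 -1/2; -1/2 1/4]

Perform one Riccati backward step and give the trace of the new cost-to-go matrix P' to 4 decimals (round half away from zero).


9.0957

BᵀP = [-10.2500 0.6250; 29.5000 -1.2500]
S = R + BᵀPB = [1/2 0; 0 1/2] + [10.5625 -30.1250; -30.1250 87.2500] = [11.0625 -30.1250; -30.1250 87.7500]
BᵀPA = [-42.2500 9.6250; 120.5000 -28.2500]
K = S⁻¹·BᵀPA = [-1.2239 -0.1018; 0.9530 -0.3569]
A−BK = [-0.0830 -0.0311; -2.3411 -0.5922]
AᵀP(A−BK) = [2.4478 0.2037; 0.2037 0.1478]
P' = Q + AᵀP(A−BK) = [6.6978 3.2037; 3.2037 2.3978]
tr(P') = 9.0957


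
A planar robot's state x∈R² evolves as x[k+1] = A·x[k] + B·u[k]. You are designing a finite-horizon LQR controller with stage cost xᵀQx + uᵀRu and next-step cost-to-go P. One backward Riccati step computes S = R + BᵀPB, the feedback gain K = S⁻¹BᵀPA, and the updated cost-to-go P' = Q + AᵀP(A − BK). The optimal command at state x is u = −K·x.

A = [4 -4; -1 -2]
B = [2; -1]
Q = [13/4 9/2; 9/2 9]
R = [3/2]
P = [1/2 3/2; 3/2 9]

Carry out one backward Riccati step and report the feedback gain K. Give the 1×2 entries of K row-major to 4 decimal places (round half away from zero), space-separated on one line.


BᵀP = [-0.5000 -6.0000]
S = R + BᵀPB = [3/2] + [5.0000] = [6.5000]
BᵀPA = [4.0000 14.0000]
K = S⁻¹·BᵀPA = [0.6154 2.1538]
A−BK = [2.7692 -8.3077; -0.3846 0.1538]
AᵀP(A−BK) = [2.5385 -4.6154; -4.6154 37.8462]
P' = Q + AᵀP(A−BK) = [5.7885 -0.1154; -0.1154 46.8462]
tr(P') = 52.6346

0.6154 2.1538


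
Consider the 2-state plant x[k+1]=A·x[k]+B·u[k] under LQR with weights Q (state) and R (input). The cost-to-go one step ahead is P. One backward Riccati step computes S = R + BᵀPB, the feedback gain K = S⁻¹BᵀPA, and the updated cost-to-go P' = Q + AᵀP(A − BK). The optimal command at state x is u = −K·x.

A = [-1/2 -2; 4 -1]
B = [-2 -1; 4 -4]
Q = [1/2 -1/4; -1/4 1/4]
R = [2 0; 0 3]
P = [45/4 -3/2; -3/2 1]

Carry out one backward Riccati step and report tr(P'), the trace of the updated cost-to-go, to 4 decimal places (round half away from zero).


4.2718

BᵀP = [-28.5000 7.0000; -5.2500 -2.5000]
S = R + BᵀPB = [2 0; 0 3] + [85.0000 0.5000; 0.5000 15.2500] = [87.0000 0.5000; 0.5000 18.2500]
BᵀPA = [42.2500 50.0000; -7.3750 13.0000]
K = S⁻¹·BᵀPA = [0.4880 0.5707; -0.4175 0.6967]
A−BK = [0.0586 -0.1619; 0.3780 -0.4961]
AᵀP(A−BK) = [1.1143 -0.4743; -0.4743 2.4076]
P' = Q + AᵀP(A−BK) = [1.6143 -0.7243; -0.7243 2.6576]
tr(P') = 4.2718


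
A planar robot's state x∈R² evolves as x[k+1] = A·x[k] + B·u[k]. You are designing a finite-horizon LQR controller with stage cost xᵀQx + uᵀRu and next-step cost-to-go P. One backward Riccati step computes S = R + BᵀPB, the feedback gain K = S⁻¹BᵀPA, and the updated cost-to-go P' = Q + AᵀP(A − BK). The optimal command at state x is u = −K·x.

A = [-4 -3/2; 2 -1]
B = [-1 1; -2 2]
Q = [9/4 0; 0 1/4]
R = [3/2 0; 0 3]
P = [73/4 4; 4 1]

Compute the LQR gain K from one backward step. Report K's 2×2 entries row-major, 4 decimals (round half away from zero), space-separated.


BᵀP = [-26.2500 -6.0000; 26.2500 6.0000]
S = R + BᵀPB = [3/2 0; 0 3] + [38.2500 -38.2500; -38.2500 38.2500] = [39.7500 -38.2500; -38.2500 41.2500]
BᵀPA = [93.0000 45.3750; -93.0000 -45.3750]
K = S⁻¹·BᵀPA = [1.5796 0.7707; -0.7898 -0.3854]
A−BK = [-1.6306 -0.3439; 6.7389 1.3121]
AᵀP(A−BK) = [11.6433 3.9873; 3.9873 1.6067]
P' = Q + AᵀP(A−BK) = [13.8933 3.9873; 3.9873 1.8567]
tr(P') = 15.7500

1.5796 0.7707 -0.7898 -0.3854


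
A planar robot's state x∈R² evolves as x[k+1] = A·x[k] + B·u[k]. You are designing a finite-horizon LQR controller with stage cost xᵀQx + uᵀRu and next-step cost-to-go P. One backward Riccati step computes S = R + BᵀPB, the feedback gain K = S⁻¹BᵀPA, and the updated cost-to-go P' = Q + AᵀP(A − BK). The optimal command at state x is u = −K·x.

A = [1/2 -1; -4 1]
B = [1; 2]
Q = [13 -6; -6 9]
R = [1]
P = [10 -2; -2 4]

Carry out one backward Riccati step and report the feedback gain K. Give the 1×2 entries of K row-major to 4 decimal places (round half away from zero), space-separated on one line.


BᵀP = [6.0000 6.0000]
S = R + BᵀPB = [1] + [18.0000] = [19.0000]
BᵀPA = [-21.0000 0.0000]
K = S⁻¹·BᵀPA = [-1.1053 0.0000]
A−BK = [1.6053 -1.0000; -1.7895 1.0000]
AᵀP(A−BK) = [51.2895 -30.0000; -30.0000 18.0000]
P' = Q + AᵀP(A−BK) = [64.2895 -36.0000; -36.0000 27.0000]
tr(P') = 91.2895

-1.1053 0.0000


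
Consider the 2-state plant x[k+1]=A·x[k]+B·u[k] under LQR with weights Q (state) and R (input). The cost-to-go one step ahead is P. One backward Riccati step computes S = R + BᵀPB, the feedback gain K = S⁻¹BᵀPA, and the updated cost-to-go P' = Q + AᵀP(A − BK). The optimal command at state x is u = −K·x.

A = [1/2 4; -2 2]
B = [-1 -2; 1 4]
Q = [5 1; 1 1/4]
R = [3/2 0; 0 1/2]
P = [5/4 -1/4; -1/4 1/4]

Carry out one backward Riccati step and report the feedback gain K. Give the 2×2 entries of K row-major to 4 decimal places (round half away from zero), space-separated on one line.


BᵀP = [-1.5000 0.5000; -3.5000 1.5000]
S = R + BᵀPB = [3/2 0; 0 1/2] + [2.0000 5.0000; 5.0000 13.0000] = [3.5000 5.0000; 5.0000 13.5000]
BᵀPA = [-1.7500 -5.0000; -4.7500 -11.0000]
K = S⁻¹·BᵀPA = [0.0056 -0.5618; -0.3539 -0.6067]
A−BK = [-0.2022 2.2247; -0.5899 4.9888]
AᵀP(A−BK) = [0.1412 -0.6152; -0.6152 7.5169]
P' = Q + AᵀP(A−BK) = [5.1412 0.3848; 0.3848 7.7669]
tr(P') = 12.9080

0.0056 -0.5618 -0.3539 -0.6067
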